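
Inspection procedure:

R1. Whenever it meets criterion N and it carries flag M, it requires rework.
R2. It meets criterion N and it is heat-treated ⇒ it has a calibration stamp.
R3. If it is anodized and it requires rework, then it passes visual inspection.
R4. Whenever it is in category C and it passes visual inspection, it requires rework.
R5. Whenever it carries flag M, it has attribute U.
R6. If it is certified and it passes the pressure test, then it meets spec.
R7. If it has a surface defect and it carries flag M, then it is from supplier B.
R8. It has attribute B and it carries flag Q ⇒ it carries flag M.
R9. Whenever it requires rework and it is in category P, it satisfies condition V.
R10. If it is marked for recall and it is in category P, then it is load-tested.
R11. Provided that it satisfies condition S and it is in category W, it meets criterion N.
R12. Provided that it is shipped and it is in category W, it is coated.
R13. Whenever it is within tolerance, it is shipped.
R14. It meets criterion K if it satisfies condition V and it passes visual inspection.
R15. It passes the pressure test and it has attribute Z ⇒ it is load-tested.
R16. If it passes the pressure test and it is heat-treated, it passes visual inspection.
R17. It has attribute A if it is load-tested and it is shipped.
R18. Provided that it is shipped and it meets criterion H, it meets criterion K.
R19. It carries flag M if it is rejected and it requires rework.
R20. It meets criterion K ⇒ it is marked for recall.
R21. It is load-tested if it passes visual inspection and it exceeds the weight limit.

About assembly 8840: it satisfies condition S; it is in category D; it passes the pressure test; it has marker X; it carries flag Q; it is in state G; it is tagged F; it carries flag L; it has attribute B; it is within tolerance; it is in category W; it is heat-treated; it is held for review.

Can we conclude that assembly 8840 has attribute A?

Forward chaining from the given facts derives: carries flag M, meets criterion N, is shipped, passes visual inspection, requires rework, has a calibration stamp, has attribute U, is coated.
The only rule concluding "it has attribute A" is R17, which needs "it is load-tested"; that is never established.

No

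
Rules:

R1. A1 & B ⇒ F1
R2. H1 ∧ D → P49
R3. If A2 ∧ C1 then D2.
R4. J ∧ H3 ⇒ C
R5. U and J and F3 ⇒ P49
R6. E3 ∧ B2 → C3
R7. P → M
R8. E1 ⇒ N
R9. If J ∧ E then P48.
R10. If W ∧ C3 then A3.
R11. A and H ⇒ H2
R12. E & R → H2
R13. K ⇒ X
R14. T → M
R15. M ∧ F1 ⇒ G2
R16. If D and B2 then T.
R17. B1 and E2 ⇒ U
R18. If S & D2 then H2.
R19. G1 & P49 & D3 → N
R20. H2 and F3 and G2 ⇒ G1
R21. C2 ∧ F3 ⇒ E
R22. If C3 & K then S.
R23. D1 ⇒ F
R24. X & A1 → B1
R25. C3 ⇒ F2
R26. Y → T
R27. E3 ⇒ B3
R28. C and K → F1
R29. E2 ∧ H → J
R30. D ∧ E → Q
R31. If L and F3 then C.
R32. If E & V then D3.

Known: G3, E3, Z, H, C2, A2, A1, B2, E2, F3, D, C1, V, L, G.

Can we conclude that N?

Forward chaining from the given facts derives: D2, C3, T, E, F2, B3, J, Q, C, D3, P48, M.
Rules concluding N: R8 needs E1; R19 needs G1 — none of these are established.

No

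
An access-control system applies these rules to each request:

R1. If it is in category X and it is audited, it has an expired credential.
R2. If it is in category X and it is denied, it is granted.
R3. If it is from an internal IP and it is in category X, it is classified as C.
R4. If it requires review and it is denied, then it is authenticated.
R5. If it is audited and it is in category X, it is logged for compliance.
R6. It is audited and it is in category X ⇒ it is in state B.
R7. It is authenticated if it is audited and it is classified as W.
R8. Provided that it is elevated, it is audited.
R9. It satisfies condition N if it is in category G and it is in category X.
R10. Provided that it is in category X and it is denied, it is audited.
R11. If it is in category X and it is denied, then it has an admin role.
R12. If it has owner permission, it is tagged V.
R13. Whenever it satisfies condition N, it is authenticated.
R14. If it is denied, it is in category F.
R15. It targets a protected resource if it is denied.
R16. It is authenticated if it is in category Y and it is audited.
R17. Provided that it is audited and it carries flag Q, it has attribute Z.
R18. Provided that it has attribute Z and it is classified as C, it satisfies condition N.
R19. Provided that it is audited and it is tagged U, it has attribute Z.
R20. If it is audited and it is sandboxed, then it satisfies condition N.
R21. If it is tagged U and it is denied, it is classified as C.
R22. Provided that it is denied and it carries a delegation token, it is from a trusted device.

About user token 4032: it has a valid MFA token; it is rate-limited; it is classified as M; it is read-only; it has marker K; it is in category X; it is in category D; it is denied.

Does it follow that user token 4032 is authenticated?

No

Forward chaining from the given facts derives: is granted, is audited, has an admin role, is in category F, targets a protected resource, has an expired credential, is logged for compliance, is in state B.
Rules concluding "it is authenticated": R4 needs "it requires review"; R7 needs "it is classified as W"; R13 needs "it satisfies condition N"; R16 needs "it is in category Y" — none of these are established.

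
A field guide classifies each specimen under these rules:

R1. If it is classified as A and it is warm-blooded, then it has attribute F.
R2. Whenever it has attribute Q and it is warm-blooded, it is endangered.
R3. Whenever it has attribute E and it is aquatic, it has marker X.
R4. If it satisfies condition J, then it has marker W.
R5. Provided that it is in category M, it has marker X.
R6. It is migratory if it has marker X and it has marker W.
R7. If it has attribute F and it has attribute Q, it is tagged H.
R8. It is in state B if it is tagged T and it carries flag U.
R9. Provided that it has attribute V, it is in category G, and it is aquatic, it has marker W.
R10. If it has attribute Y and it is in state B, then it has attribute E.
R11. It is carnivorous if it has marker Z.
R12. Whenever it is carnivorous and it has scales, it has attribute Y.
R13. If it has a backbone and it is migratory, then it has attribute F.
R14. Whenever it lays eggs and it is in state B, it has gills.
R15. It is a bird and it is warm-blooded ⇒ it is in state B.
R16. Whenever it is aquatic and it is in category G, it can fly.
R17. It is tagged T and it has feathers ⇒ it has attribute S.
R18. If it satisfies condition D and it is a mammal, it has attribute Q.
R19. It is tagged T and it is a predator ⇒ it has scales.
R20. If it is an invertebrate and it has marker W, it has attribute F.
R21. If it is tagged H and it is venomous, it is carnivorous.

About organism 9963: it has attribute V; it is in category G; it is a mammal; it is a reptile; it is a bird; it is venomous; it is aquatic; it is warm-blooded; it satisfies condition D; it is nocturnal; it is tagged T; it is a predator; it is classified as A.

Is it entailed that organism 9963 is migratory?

By R1 (it is classified as A, it is warm-blooded): it has attribute F.
By R9 (it has attribute V, it is in category G, it is aquatic): it has marker W.
By R15 (it is a bird, it is warm-blooded): it is in state B.
By R18 (it satisfies condition D, it is a mammal): it has attribute Q.
By R19 (it is tagged T, it is a predator): it has scales.
By R7 (it has attribute F, it has attribute Q): it is tagged H.
By R21 (it is tagged H, it is venomous): it is carnivorous.
By R12 (it is carnivorous, it has scales): it has attribute Y.
By R10 (it has attribute Y, it is in state B): it has attribute E.
By R3 (it has attribute E, it is aquatic): it has marker X.
By R6 (it has marker X, it has marker W): it is migratory.

Yes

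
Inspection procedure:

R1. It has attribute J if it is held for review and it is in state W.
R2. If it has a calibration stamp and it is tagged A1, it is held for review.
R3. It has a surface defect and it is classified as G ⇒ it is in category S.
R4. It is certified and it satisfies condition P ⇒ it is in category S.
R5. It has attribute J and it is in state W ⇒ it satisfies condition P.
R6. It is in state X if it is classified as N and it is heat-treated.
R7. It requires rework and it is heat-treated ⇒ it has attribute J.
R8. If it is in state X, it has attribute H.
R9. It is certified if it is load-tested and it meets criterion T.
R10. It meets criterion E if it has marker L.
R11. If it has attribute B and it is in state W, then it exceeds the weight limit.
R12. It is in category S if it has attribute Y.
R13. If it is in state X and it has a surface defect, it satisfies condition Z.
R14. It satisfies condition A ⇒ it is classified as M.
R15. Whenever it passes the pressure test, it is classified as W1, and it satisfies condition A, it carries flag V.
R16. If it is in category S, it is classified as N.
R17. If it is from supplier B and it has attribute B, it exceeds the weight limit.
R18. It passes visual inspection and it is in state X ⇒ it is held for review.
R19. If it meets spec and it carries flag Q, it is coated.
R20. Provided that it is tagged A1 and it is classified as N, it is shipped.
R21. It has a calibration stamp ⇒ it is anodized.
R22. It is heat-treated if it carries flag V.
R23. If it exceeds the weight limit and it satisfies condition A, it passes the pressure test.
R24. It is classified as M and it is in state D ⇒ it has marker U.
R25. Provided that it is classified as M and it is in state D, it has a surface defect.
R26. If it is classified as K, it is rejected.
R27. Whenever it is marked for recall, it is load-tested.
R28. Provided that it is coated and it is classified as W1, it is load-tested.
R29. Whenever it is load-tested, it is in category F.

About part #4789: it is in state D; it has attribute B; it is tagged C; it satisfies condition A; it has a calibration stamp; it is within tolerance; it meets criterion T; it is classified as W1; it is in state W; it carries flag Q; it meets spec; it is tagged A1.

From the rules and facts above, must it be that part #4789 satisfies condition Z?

By R2 (it has a calibration stamp, it is tagged A1): it is held for review.
By R11 (it has attribute B, it is in state W): it exceeds the weight limit.
By R14 (it satisfies condition A): it is classified as M.
By R19 (it meets spec, it carries flag Q): it is coated.
By R23 (it exceeds the weight limit, it satisfies condition A): it passes the pressure test.
By R25 (it is classified as M, it is in state D): it has a surface defect.
By R28 (it is coated, it is classified as W1): it is load-tested.
By R1 (it is held for review, it is in state W): it has attribute J.
By R5 (it has attribute J, it is in state W): it satisfies condition P.
By R9 (it is load-tested, it meets criterion T): it is certified.
By R15 (it passes the pressure test, it is classified as W1, it satisfies condition A): it carries flag V.
By R22 (it carries flag V): it is heat-treated.
By R4 (it is certified, it satisfies condition P): it is in category S.
By R16 (it is in category S): it is classified as N.
By R6 (it is classified as N, it is heat-treated): it is in state X.
By R13 (it is in state X, it has a surface defect): it satisfies condition Z.

Yes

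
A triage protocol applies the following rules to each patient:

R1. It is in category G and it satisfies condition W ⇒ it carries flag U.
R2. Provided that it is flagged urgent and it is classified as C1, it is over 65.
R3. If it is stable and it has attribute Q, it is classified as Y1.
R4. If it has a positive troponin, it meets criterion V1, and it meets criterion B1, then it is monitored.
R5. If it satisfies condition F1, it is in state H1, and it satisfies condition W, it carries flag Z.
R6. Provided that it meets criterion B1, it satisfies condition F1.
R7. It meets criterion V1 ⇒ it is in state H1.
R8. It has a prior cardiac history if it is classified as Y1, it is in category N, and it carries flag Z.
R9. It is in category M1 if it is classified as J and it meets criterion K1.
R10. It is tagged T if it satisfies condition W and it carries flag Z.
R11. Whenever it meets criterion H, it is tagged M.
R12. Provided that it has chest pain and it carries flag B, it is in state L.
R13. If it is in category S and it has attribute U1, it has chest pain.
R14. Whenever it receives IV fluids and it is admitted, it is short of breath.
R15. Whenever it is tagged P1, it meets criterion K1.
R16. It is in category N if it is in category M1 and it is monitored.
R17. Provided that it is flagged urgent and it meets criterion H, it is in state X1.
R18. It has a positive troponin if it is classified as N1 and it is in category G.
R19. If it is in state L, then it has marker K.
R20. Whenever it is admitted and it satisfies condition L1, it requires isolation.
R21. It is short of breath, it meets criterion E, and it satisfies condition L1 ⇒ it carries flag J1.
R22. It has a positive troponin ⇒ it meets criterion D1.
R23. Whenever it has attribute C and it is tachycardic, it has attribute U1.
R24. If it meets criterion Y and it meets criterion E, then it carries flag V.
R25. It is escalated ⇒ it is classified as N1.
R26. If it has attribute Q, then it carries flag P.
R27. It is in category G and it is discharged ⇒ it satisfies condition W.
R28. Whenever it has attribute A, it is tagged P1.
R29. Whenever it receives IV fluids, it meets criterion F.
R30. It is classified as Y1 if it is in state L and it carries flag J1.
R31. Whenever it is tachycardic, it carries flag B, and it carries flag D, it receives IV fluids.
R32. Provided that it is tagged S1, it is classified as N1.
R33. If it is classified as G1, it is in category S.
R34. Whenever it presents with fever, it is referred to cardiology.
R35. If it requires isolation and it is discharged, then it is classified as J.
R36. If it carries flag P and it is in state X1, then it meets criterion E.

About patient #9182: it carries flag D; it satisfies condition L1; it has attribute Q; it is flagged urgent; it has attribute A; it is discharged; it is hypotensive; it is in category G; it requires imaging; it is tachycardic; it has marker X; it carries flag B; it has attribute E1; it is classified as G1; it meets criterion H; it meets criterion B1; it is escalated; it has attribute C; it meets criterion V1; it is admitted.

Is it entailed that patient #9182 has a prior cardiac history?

By R6 (it meets criterion B1): it satisfies condition F1.
By R7 (it meets criterion V1): it is in state H1.
By R17 (it is flagged urgent, it meets criterion H): it is in state X1.
By R20 (it is admitted, it satisfies condition L1): it requires isolation.
By R23 (it has attribute C, it is tachycardic): it has attribute U1.
By R25 (it is escalated): it is classified as N1.
By R26 (it has attribute Q): it carries flag P.
By R27 (it is in category G, it is discharged): it satisfies condition W.
By R28 (it has attribute A): it is tagged P1.
By R31 (it is tachycardic, it carries flag B, it carries flag D): it receives IV fluids.
By R33 (it is classified as G1): it is in category S.
By R35 (it requires isolation, it is discharged): it is classified as J.
By R36 (it carries flag P, it is in state X1): it meets criterion E.
By R5 (it satisfies condition F1, it is in state H1, it satisfies condition W): it carries flag Z.
By R13 (it is in category S, it has attribute U1): it has chest pain.
By R14 (it receives IV fluids, it is admitted): it is short of breath.
By R15 (it is tagged P1): it meets criterion K1.
By R18 (it is classified as N1, it is in category G): it has a positive troponin.
By R21 (it is short of breath, it meets criterion E, it satisfies condition L1): it carries flag J1.
By R4 (it has a positive troponin, it meets criterion V1, it meets criterion B1): it is monitored.
By R9 (it is classified as J, it meets criterion K1): it is in category M1.
By R12 (it has chest pain, it carries flag B): it is in state L.
By R16 (it is in category M1, it is monitored): it is in category N.
By R30 (it is in state L, it carries flag J1): it is classified as Y1.
By R8 (it is classified as Y1, it is in category N, it carries flag Z): it has a prior cardiac history.

Yes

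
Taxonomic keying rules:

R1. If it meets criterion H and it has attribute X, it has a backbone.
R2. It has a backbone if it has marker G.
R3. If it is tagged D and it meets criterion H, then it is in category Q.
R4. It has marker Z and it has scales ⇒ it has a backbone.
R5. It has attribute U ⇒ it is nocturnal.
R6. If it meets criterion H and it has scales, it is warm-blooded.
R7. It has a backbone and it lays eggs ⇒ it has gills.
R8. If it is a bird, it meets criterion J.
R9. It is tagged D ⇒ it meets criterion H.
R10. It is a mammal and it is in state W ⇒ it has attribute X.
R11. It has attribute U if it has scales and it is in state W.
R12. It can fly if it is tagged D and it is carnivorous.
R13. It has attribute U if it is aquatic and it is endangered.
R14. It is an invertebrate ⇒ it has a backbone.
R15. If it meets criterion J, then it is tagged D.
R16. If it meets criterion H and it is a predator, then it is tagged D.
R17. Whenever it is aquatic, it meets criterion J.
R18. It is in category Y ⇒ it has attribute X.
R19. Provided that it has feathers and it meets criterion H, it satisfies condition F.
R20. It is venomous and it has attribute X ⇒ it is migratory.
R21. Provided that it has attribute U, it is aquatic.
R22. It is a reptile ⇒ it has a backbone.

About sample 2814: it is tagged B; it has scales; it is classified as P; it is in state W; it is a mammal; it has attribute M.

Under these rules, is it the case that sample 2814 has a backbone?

By R10 (it is a mammal, it is in state W): it has attribute X.
By R11 (it has scales, it is in state W): it has attribute U.
By R21 (it has attribute U): it is aquatic.
By R17 (it is aquatic): it meets criterion J.
By R15 (it meets criterion J): it is tagged D.
By R9 (it is tagged D): it meets criterion H.
By R1 (it meets criterion H, it has attribute X): it has a backbone.

Yes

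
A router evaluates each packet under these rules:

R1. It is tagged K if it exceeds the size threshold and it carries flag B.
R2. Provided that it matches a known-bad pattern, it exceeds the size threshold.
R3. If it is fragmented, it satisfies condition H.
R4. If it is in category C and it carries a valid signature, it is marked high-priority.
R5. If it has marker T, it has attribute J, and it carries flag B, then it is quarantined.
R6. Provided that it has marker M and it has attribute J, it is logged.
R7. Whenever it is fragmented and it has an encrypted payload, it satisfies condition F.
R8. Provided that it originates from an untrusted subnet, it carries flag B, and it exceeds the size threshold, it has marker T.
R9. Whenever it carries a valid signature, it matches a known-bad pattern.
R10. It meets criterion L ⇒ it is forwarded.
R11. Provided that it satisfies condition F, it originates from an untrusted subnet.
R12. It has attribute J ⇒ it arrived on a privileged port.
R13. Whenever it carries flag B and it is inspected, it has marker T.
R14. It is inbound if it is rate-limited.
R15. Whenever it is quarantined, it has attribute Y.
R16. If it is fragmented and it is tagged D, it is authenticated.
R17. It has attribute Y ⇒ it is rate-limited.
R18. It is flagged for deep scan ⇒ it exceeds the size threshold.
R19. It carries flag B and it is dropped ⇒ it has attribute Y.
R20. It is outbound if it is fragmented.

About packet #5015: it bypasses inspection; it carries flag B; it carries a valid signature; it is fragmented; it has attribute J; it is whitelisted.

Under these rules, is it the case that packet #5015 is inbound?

Forward chaining from the given facts derives: satisfies condition H, matches a known-bad pattern, arrived on a privileged port, is outbound, exceeds the size threshold, is tagged K.
The only rule concluding "it is inbound" is R14, which needs "it is rate-limited"; that is never established.

No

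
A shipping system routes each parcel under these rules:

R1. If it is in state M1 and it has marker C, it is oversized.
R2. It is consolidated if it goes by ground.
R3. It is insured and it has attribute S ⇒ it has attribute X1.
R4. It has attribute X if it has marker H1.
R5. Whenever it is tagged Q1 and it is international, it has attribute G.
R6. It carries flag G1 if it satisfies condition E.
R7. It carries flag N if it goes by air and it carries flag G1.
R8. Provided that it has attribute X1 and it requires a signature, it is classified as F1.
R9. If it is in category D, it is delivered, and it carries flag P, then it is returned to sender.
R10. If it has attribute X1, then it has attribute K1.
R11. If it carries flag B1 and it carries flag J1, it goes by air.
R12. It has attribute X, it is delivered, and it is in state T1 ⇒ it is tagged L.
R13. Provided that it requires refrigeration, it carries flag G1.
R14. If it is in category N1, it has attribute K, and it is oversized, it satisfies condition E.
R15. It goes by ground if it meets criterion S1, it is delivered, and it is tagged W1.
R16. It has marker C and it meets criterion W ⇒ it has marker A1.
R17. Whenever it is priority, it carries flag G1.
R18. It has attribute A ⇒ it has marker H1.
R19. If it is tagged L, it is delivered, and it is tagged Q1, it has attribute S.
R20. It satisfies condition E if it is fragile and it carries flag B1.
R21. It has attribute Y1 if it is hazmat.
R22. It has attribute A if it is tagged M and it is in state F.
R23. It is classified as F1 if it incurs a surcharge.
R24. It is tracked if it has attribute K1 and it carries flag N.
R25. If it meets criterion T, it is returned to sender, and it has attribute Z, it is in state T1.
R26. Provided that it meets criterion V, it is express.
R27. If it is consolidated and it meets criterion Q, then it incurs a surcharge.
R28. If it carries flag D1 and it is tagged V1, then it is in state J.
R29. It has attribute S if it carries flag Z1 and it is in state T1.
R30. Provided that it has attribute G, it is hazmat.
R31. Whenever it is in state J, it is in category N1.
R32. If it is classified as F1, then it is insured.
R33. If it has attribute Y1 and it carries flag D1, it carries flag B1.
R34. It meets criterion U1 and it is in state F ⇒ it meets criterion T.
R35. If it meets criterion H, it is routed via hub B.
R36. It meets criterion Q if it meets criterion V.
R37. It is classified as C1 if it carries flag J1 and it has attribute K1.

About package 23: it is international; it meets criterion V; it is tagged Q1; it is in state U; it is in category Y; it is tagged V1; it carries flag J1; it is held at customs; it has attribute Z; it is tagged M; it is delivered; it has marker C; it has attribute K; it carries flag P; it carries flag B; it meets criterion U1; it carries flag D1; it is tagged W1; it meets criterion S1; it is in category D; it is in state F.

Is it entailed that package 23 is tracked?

Forward chaining from the given facts derives: has attribute G, is returned to sender, goes by ground, has attribute A, is express, is in state J, is hazmat, is in category N1, meets criterion T, meets criterion Q, is consolidated, has marker H1, has attribute Y1, is in state T1, incurs a surcharge, carries flag B1, has attribute X, goes by air, is tagged L, has attribute S, is classified as F1, is insured, has attribute X1, has attribute K1, is classified as C1.
The only rule concluding "it is tracked" is R24, which needs "it carries flag N"; that is never established.

No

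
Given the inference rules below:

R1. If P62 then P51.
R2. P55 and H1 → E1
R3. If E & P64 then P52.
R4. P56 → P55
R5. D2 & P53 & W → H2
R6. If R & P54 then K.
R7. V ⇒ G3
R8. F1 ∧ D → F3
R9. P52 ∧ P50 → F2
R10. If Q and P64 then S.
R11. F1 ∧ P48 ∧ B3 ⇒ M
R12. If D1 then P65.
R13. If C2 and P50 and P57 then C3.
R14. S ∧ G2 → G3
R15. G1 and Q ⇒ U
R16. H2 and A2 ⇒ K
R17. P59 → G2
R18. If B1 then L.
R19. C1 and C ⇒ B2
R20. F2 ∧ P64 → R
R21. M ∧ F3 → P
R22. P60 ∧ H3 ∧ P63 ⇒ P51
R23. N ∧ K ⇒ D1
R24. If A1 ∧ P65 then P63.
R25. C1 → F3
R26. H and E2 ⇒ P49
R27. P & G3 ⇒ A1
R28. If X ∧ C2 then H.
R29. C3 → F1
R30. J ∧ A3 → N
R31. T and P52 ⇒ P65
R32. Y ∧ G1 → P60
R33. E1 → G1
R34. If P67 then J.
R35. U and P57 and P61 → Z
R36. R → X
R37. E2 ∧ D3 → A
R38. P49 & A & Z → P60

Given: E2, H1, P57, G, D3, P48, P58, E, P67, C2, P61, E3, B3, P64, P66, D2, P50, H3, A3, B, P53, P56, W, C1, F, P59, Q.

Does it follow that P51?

Forward chaining from the given facts derives: P52, P55, H2, F2, S, C3, G2, R, F3, F1, J, X, A, E1, M, G3, P, A1, H, N, G1, U, P49, Z, P60.
Rules concluding P51: R1 needs P62; R22 needs P63 — none of these are established.

No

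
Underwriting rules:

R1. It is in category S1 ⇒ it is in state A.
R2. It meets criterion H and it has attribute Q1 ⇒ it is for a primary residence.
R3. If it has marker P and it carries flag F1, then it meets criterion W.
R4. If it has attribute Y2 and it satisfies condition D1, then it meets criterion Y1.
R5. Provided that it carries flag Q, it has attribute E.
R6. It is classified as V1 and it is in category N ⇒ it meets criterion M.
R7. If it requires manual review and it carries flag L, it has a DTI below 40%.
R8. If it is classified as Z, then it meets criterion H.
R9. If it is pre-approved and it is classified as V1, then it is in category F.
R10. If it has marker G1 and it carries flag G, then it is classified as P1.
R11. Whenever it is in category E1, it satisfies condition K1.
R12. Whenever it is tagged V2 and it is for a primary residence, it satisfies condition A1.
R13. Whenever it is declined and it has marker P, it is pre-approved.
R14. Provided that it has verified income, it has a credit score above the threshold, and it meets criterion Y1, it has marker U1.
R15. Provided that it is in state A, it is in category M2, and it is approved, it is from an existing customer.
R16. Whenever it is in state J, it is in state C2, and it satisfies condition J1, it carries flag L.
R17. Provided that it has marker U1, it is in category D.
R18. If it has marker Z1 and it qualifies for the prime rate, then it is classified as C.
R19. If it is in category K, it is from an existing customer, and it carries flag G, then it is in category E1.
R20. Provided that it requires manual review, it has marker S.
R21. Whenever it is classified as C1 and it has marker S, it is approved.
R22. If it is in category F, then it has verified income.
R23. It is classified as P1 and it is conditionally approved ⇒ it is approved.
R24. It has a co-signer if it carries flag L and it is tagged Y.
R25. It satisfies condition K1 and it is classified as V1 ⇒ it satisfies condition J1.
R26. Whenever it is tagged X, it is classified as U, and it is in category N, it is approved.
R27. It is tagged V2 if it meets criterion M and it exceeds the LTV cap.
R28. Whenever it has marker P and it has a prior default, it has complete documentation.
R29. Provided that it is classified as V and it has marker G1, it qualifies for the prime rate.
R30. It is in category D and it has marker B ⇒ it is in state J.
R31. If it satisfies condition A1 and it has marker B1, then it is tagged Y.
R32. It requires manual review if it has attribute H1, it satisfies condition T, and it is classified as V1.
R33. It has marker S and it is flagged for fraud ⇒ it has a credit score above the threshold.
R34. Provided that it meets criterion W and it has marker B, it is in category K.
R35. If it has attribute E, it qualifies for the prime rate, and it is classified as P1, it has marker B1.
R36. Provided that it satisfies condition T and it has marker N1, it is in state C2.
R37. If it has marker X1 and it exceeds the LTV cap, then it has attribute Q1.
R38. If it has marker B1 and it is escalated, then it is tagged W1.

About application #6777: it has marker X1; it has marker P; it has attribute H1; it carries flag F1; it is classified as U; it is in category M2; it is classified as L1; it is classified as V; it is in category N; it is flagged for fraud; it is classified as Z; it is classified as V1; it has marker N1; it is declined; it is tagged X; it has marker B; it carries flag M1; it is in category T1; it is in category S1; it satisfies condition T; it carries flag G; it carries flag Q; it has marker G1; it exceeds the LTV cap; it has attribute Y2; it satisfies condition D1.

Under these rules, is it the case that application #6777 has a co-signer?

By R1 (it is in category S1): it is in state A.
By R3 (it has marker P, it carries flag F1): it meets criterion W.
By R4 (it has attribute Y2, it satisfies condition D1): it meets criterion Y1.
By R5 (it carries flag Q): it has attribute E.
By R6 (it is classified as V1, it is in category N): it meets criterion M.
By R8 (it is classified as Z): it meets criterion H.
By R10 (it has marker G1, it carries flag G): it is classified as P1.
By R13 (it is declined, it has marker P): it is pre-approved.
By R26 (it is tagged X, it is classified as U, it is in category N): it is approved.
By R27 (it meets criterion M, it exceeds the LTV cap): it is tagged V2.
By R29 (it is classified as V, it has marker G1): it qualifies for the prime rate.
By R32 (it has attribute H1, it satisfies condition T, it is classified as V1): it requires manual review.
By R34 (it meets criterion W, it has marker B): it is in category K.
By R35 (it has attribute E, it qualifies for the prime rate, it is classified as P1): it has marker B1.
By R36 (it satisfies condition T, it has marker N1): it is in state C2.
By R37 (it has marker X1, it exceeds the LTV cap): it has attribute Q1.
By R2 (it meets criterion H, it has attribute Q1): it is for a primary residence.
By R9 (it is pre-approved, it is classified as V1): it is in category F.
By R12 (it is tagged V2, it is for a primary residence): it satisfies condition A1.
By R15 (it is in state A, it is in category M2, it is approved): it is from an existing customer.
By R19 (it is in category K, it is from an existing customer, it carries flag G): it is in category E1.
By R20 (it requires manual review): it has marker S.
By R22 (it is in category F): it has verified income.
By R31 (it satisfies condition A1, it has marker B1): it is tagged Y.
By R33 (it has marker S, it is flagged for fraud): it has a credit score above the threshold.
By R11 (it is in category E1): it satisfies condition K1.
By R14 (it has verified income, it has a credit score above the threshold, it meets criterion Y1): it has marker U1.
By R17 (it has marker U1): it is in category D.
By R25 (it satisfies condition K1, it is classified as V1): it satisfies condition J1.
By R30 (it is in category D, it has marker B): it is in state J.
By R16 (it is in state J, it is in state C2, it satisfies condition J1): it carries flag L.
By R24 (it carries flag L, it is tagged Y): it has a co-signer.

Yes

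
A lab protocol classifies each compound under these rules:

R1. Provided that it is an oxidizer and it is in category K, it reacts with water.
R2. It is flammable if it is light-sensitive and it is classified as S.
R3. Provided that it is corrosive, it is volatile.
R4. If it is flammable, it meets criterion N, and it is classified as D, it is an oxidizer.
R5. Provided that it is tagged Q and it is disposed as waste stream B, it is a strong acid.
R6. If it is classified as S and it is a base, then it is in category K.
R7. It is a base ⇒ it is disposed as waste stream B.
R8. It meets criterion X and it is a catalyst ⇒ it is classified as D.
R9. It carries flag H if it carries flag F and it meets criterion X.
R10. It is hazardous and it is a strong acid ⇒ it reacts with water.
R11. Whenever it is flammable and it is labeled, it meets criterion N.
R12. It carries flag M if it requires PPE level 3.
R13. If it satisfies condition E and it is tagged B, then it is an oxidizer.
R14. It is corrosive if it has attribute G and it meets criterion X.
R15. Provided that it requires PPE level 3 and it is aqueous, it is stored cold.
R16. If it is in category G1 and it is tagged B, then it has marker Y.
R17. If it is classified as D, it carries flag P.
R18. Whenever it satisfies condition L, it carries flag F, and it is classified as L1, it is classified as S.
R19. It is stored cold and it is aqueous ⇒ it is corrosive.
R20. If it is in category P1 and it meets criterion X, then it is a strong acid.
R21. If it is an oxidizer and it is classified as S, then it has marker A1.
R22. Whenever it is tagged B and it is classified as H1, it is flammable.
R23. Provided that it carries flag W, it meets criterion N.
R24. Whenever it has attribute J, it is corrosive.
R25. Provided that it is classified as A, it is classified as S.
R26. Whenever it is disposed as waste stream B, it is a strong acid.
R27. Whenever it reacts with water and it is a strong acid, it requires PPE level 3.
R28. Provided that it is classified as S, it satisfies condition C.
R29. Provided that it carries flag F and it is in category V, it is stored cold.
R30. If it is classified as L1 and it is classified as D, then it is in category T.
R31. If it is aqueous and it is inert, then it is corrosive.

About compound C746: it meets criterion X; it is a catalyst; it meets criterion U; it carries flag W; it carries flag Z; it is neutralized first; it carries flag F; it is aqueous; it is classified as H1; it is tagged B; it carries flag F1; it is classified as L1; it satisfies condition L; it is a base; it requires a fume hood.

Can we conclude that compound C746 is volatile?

By R7 (it is a base): it is disposed as waste stream B.
By R8 (it meets criterion X, it is a catalyst): it is classified as D.
By R18 (it satisfies condition L, it carries flag F, it is classified as L1): it is classified as S.
By R22 (it is tagged B, it is classified as H1): it is flammable.
By R23 (it carries flag W): it meets criterion N.
By R26 (it is disposed as waste stream B): it is a strong acid.
By R4 (it is flammable, it meets criterion N, it is classified as D): it is an oxidizer.
By R6 (it is classified as S, it is a base): it is in category K.
By R1 (it is an oxidizer, it is in category K): it reacts with water.
By R27 (it reacts with water, it is a strong acid): it requires PPE level 3.
By R15 (it requires PPE level 3, it is aqueous): it is stored cold.
By R19 (it is stored cold, it is aqueous): it is corrosive.
By R3 (it is corrosive): it is volatile.

Yes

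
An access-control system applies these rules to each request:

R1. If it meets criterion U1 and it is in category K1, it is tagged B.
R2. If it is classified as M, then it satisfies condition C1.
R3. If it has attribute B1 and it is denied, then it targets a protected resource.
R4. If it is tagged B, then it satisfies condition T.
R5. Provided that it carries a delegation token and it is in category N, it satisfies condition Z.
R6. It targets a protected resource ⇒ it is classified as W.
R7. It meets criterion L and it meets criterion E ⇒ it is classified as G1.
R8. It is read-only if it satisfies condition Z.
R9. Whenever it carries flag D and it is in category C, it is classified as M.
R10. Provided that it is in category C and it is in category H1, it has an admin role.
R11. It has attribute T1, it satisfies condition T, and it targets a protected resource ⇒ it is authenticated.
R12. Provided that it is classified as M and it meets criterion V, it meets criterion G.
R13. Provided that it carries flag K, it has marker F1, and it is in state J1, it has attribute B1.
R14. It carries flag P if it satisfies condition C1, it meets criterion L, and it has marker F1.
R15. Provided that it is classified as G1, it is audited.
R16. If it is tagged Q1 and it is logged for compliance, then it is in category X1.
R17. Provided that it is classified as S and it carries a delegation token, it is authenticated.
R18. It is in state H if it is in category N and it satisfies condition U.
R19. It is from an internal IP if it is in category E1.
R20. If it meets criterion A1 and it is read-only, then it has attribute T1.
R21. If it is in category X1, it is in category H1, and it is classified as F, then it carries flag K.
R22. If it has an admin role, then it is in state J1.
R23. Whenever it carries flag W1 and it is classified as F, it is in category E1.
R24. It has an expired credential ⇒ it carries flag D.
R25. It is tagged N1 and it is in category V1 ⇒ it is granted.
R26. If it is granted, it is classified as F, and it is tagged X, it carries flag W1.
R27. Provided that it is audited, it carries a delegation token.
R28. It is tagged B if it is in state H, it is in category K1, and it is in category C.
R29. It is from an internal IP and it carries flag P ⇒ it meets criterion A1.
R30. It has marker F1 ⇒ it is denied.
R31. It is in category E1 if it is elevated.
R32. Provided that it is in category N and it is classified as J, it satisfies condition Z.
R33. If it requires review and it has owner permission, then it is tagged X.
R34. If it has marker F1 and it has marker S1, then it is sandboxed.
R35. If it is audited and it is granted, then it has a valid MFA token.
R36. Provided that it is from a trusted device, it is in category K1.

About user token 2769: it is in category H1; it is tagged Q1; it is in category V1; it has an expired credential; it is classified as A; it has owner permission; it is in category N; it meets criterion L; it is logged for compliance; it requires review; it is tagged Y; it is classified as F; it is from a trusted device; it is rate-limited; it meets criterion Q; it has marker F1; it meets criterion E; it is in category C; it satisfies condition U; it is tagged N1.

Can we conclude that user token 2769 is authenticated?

By R7 (it meets criterion L, it meets criterion E): it is classified as G1.
By R10 (it is in category C, it is in category H1): it has an admin role.
By R15 (it is classified as G1): it is audited.
By R16 (it is tagged Q1, it is logged for compliance): it is in category X1.
By R18 (it is in category N, it satisfies condition U): it is in state H.
By R21 (it is in category X1, it is in category H1, it is classified as F): it carries flag K.
By R22 (it has an admin role): it is in state J1.
By R24 (it has an expired credential): it carries flag D.
By R25 (it is tagged N1, it is in category V1): it is granted.
By R27 (it is audited): it carries a delegation token.
By R30 (it has marker F1): it is denied.
By R33 (it requires review, it has owner permission): it is tagged X.
By R36 (it is from a trusted device): it is in category K1.
By R5 (it carries a delegation token, it is in category N): it satisfies condition Z.
By R8 (it satisfies condition Z): it is read-only.
By R9 (it carries flag D, it is in category C): it is classified as M.
By R13 (it carries flag K, it has marker F1, it is in state J1): it has attribute B1.
By R26 (it is granted, it is classified as F, it is tagged X): it carries flag W1.
By R28 (it is in state H, it is in category K1, it is in category C): it is tagged B.
By R2 (it is classified as M): it satisfies condition C1.
By R3 (it has attribute B1, it is denied): it targets a protected resource.
By R4 (it is tagged B): it satisfies condition T.
By R14 (it satisfies condition C1, it meets criterion L, it has marker F1): it carries flag P.
By R23 (it carries flag W1, it is classified as F): it is in category E1.
By R19 (it is in category E1): it is from an internal IP.
By R29 (it is from an internal IP, it carries flag P): it meets criterion A1.
By R20 (it meets criterion A1, it is read-only): it has attribute T1.
By R11 (it has attribute T1, it satisfies condition T, it targets a protected resource): it is authenticated.

Yes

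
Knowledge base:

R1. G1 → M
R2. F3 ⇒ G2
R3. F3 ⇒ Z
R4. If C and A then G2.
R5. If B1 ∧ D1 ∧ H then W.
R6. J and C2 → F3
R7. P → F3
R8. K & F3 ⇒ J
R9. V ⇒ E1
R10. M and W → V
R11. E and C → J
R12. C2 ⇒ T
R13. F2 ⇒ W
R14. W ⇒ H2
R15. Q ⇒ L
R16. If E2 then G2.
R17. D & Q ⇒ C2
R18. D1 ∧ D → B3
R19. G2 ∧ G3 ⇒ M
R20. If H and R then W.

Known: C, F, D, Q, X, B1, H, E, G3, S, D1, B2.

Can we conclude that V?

W  (by R5: B1, D1, H)
J  (by R11: E, C)
C2  (by R17: D, Q)
F3  (by R6: J, C2)
G2  (by R2: F3)
M  (by R19: G2, G3)
V  (by R10: M, W)

Yes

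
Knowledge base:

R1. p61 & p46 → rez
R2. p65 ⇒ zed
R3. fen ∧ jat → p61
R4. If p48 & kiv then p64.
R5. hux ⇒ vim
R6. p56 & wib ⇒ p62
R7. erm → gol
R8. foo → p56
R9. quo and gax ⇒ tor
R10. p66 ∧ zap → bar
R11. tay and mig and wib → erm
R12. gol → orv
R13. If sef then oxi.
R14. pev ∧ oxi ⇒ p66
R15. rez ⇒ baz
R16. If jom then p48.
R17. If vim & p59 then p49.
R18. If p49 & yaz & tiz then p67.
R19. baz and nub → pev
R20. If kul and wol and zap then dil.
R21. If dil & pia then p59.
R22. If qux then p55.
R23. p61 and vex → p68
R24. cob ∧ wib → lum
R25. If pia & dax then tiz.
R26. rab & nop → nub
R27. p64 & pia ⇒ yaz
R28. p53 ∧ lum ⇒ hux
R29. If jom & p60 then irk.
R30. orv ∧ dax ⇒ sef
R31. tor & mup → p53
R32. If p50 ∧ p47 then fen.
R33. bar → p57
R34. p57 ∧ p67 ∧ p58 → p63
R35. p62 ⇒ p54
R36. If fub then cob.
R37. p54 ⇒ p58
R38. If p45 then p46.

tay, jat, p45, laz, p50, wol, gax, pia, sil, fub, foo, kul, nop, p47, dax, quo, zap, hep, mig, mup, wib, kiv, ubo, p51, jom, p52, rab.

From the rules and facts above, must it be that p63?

Yes

p56  (by R8: foo)
tor  (by R9: quo, gax)
erm  (by R11: tay, mig, wib)
p48  (by R16: jom)
dil  (by R20: kul, wol, zap)
p59  (by R21: dil, pia)
tiz  (by R25: pia, dax)
nub  (by R26: rab, nop)
p53  (by R31: tor, mup)
fen  (by R32: p50, p47)
cob  (by R36: fub)
p46  (by R38: p45)
p61  (by R3: fen, jat)
p64  (by R4: p48, kiv)
p62  (by R6: p56, wib)
gol  (by R7: erm)
orv  (by R12: gol)
lum  (by R24: cob, wib)
yaz  (by R27: p64, pia)
hux  (by R28: p53, lum)
sef  (by R30: orv, dax)
p54  (by R35: p62)
p58  (by R37: p54)
rez  (by R1: p61, p46)
vim  (by R5: hux)
oxi  (by R13: sef)
baz  (by R15: rez)
p49  (by R17: vim, p59)
p67  (by R18: p49, yaz, tiz)
pev  (by R19: baz, nub)
p66  (by R14: pev, oxi)
bar  (by R10: p66, zap)
p57  (by R33: bar)
p63  (by R34: p57, p67, p58)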